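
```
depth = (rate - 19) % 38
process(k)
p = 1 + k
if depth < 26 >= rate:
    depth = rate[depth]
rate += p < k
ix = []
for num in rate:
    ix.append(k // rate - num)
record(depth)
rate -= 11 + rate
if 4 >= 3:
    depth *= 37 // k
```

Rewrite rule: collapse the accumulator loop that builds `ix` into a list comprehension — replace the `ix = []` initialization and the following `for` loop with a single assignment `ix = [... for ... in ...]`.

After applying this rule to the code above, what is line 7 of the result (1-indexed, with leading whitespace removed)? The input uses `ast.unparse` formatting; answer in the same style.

Transformed code:
depth = (rate - 19) % 38
process(k)
p = 1 + k
if depth < 26 >= rate:
    depth = rate[depth]
rate += p < k
ix = [k // rate - num for num in rate]
record(depth)
rate -= 11 + rate
if 4 >= 3:
    depth *= 37 // k

ix = [k // rate - num for num in rate]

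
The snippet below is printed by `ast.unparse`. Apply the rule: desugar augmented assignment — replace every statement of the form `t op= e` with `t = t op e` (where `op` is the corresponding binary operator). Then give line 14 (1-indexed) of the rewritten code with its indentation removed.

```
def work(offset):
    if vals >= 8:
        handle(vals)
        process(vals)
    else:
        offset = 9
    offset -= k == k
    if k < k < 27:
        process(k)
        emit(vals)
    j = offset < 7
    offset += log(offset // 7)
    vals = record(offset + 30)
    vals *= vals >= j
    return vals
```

vals = vals * (vals >= j)

Transformed code:
def work(offset):
    if vals >= 8:
        handle(vals)
        process(vals)
    else:
        offset = 9
    offset = offset - (k == k)
    if k < k < 27:
        process(k)
        emit(vals)
    j = offset < 7
    offset = offset + log(offset // 7)
    vals = record(offset + 30)
    vals = vals * (vals >= j)
    return vals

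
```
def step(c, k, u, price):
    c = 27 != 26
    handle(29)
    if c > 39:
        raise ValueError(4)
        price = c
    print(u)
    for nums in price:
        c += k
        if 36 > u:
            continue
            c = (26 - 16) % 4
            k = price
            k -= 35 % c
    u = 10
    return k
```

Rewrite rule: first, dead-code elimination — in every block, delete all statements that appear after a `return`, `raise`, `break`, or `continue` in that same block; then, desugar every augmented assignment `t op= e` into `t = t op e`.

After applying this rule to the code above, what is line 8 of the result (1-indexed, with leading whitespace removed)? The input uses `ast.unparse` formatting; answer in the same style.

c = c + k

Transformed code:
def step(c, k, u, price):
    c = 27 != 26
    handle(29)
    if c > 39:
        raise ValueError(4)
    print(u)
    for nums in price:
        c = c + k
        if 36 > u:
            continue
    u = 10
    return k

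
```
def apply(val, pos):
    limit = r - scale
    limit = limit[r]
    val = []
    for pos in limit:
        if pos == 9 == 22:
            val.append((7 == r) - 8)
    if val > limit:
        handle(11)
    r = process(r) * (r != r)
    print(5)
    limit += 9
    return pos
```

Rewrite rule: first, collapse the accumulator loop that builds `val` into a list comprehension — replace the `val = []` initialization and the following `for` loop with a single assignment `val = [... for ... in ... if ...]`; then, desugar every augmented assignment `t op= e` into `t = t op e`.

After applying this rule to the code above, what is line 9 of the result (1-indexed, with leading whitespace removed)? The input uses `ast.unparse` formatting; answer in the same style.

Transformed code:
def apply(val, pos):
    limit = r - scale
    limit = limit[r]
    val = [(7 == r) - 8 for pos in limit if pos == 9 == 22]
    if val > limit:
        handle(11)
    r = process(r) * (r != r)
    print(5)
    limit = limit + 9
    return pos

limit = limit + 9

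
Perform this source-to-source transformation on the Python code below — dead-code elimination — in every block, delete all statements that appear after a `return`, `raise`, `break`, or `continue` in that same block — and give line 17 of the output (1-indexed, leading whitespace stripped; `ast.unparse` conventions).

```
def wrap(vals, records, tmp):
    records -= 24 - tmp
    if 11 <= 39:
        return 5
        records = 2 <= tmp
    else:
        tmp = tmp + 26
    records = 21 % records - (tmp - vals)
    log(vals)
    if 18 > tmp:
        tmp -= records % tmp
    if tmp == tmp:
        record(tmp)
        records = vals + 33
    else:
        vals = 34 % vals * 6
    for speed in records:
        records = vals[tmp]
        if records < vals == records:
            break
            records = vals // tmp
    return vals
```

records = vals[tmp]

Transformed code:
def wrap(vals, records, tmp):
    records -= 24 - tmp
    if 11 <= 39:
        return 5
    else:
        tmp = tmp + 26
    records = 21 % records - (tmp - vals)
    log(vals)
    if 18 > tmp:
        tmp -= records % tmp
    if tmp == tmp:
        record(tmp)
        records = vals + 33
    else:
        vals = 34 % vals * 6
    for speed in records:
        records = vals[tmp]
        if records < vals == records:
            break
    return vals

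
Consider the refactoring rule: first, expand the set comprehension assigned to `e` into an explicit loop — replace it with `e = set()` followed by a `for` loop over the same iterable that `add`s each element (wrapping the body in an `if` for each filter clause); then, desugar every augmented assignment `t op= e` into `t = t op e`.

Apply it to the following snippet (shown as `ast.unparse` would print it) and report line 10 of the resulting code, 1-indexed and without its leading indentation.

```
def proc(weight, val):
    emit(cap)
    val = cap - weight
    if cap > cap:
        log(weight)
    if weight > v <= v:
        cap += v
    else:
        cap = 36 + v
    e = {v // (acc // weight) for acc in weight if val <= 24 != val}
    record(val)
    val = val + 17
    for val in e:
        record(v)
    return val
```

Transformed code:
def proc(weight, val):
    emit(cap)
    val = cap - weight
    if cap > cap:
        log(weight)
    if weight > v <= v:
        cap = cap + v
    else:
        cap = 36 + v
    e = set()
    for acc in weight:
        if val <= 24 != val:
            e.add(v // (acc // weight))
    record(val)
    val = val + 17
    for val in e:
        record(v)
    return val

e = set()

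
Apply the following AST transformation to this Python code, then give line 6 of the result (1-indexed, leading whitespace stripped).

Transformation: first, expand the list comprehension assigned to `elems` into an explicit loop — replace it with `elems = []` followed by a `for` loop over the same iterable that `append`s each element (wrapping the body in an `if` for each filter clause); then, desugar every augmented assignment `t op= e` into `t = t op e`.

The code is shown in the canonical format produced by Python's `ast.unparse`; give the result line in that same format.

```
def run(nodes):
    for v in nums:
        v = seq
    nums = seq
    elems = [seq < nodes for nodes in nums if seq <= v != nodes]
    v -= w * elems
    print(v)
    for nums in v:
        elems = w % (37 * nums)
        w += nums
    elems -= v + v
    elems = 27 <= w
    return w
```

Transformed code:
def run(nodes):
    for v in nums:
        v = seq
    nums = seq
    elems = []
    for nodes in nums:
        if seq <= v != nodes:
            elems.append(seq < nodes)
    v = v - w * elems
    print(v)
    for nums in v:
        elems = w % (37 * nums)
        w = w + nums
    elems = elems - (v + v)
    elems = 27 <= w
    return w

for nodes in nums:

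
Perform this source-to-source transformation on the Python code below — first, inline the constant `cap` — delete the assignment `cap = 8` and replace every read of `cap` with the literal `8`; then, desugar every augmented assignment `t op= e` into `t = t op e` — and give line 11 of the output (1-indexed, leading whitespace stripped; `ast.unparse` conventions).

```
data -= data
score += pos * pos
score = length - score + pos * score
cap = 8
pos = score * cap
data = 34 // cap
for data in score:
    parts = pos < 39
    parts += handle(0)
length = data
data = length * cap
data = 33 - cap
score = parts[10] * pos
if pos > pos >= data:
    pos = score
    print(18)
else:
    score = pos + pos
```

Transformed code:
data = data - data
score = score + pos * pos
score = length - score + pos * score
pos = score * 8
data = 34 // 8
for data in score:
    parts = pos < 39
    parts = parts + handle(0)
length = data
data = length * 8
data = 33 - 8
score = parts[10] * pos
if pos > pos >= data:
    pos = score
    print(18)
else:
    score = pos + pos

data = 33 - 8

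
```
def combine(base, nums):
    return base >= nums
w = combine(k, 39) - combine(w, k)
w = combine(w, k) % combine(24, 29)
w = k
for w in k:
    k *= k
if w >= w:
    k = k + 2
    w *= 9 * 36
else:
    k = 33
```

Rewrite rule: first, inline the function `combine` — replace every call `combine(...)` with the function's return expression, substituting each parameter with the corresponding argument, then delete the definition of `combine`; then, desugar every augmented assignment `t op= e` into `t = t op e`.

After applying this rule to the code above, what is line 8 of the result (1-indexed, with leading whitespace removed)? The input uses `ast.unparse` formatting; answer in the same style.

Transformed code:
w = (k >= 39) - (w >= k)
w = (w >= k) % (24 >= 29)
w = k
for w in k:
    k = k * k
if w >= w:
    k = k + 2
    w = w * (9 * 36)
else:
    k = 33

w = w * (9 * 36)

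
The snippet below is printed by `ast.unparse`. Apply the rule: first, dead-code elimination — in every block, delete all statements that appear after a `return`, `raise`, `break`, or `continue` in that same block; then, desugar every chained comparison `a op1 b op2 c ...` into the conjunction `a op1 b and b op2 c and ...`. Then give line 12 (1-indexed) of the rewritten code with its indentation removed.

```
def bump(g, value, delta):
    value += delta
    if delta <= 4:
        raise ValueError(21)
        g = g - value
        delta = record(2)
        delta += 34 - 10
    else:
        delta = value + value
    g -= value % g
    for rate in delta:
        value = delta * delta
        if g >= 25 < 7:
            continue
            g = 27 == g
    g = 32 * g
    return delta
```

g = 32 * g

Transformed code:
def bump(g, value, delta):
    value += delta
    if delta <= 4:
        raise ValueError(21)
    else:
        delta = value + value
    g -= value % g
    for rate in delta:
        value = delta * delta
        if g >= 25 and 25 < 7:
            continue
    g = 32 * g
    return delta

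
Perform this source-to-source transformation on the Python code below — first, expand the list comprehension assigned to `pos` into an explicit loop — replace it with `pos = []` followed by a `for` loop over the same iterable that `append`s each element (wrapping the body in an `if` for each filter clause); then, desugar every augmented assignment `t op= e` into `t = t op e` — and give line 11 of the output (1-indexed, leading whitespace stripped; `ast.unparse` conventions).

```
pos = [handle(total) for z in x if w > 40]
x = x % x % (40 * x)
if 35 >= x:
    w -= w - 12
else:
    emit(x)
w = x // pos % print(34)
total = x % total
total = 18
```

Transformed code:
pos = []
for z in x:
    if w > 40:
        pos.append(handle(total))
x = x % x % (40 * x)
if 35 >= x:
    w = w - (w - 12)
else:
    emit(x)
w = x // pos % print(34)
total = x % total
total = 18

total = x % total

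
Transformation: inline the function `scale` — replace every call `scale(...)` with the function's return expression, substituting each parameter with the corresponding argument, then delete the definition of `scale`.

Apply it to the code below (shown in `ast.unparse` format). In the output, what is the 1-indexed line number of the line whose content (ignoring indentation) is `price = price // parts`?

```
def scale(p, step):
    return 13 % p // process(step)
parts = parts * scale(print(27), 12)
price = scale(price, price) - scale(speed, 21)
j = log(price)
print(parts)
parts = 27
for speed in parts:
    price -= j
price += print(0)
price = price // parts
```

Transformed code:
parts = parts * (13 % print(27) // process(12))
price = 13 % price // process(price) - 13 % speed // process(21)
j = log(price)
print(parts)
parts = 27
for speed in parts:
    price -= j
price += print(0)
price = price // parts

9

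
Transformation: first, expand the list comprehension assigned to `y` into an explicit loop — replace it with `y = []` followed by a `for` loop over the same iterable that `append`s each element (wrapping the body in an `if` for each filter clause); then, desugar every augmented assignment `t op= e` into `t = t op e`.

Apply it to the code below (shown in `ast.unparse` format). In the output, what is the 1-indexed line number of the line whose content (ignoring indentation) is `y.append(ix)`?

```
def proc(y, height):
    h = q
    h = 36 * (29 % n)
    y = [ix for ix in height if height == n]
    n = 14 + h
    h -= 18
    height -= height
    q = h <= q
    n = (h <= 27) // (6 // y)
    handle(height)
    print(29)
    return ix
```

7

Transformed code:
def proc(y, height):
    h = q
    h = 36 * (29 % n)
    y = []
    for ix in height:
        if height == n:
            y.append(ix)
    n = 14 + h
    h = h - 18
    height = height - height
    q = h <= q
    n = (h <= 27) // (6 // y)
    handle(height)
    print(29)
    return ix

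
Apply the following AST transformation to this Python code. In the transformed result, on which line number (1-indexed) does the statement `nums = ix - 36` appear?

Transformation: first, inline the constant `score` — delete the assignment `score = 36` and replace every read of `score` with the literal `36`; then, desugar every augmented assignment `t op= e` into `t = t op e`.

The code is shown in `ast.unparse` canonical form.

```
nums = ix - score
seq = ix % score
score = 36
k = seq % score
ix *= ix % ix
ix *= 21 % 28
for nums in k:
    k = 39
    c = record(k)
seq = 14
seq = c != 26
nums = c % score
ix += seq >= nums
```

Transformed code:
nums = ix - 36
seq = ix % 36
k = seq % 36
ix = ix * (ix % ix)
ix = ix * (21 % 28)
for nums in k:
    k = 39
    c = record(k)
seq = 14
seq = c != 26
nums = c % 36
ix = ix + (seq >= nums)

1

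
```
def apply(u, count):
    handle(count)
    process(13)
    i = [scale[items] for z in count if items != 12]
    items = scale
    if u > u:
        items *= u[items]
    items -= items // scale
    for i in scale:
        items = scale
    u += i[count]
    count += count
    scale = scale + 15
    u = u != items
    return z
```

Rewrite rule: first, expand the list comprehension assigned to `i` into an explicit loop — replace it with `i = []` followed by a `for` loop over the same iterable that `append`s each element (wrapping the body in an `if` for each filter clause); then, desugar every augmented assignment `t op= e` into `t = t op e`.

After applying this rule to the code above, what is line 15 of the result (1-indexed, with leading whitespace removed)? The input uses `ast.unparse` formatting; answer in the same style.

count = count + count

Transformed code:
def apply(u, count):
    handle(count)
    process(13)
    i = []
    for z in count:
        if items != 12:
            i.append(scale[items])
    items = scale
    if u > u:
        items = items * u[items]
    items = items - items // scale
    for i in scale:
        items = scale
    u = u + i[count]
    count = count + count
    scale = scale + 15
    u = u != items
    return z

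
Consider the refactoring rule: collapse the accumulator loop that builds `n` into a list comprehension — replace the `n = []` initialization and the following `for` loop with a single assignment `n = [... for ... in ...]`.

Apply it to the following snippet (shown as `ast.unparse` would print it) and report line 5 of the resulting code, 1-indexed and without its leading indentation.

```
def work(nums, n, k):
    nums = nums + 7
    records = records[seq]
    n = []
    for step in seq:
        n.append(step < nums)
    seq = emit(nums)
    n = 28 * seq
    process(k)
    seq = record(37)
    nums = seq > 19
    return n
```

seq = emit(nums)

Transformed code:
def work(nums, n, k):
    nums = nums + 7
    records = records[seq]
    n = [step < nums for step in seq]
    seq = emit(nums)
    n = 28 * seq
    process(k)
    seq = record(37)
    nums = seq > 19
    return n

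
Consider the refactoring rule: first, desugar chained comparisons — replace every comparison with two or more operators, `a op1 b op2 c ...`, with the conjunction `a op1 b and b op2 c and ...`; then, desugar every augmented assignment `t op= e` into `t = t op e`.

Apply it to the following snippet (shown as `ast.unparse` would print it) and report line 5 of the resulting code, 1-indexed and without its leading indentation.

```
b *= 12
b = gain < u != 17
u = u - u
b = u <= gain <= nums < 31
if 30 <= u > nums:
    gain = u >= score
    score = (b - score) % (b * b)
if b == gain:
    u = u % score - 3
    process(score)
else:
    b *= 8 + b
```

if 30 <= u and u > nums:

Transformed code:
b = b * 12
b = gain < u and u != 17
u = u - u
b = u <= gain and gain <= nums and (nums < 31)
if 30 <= u and u > nums:
    gain = u >= score
    score = (b - score) % (b * b)
if b == gain:
    u = u % score - 3
    process(score)
else:
    b = b * (8 + b)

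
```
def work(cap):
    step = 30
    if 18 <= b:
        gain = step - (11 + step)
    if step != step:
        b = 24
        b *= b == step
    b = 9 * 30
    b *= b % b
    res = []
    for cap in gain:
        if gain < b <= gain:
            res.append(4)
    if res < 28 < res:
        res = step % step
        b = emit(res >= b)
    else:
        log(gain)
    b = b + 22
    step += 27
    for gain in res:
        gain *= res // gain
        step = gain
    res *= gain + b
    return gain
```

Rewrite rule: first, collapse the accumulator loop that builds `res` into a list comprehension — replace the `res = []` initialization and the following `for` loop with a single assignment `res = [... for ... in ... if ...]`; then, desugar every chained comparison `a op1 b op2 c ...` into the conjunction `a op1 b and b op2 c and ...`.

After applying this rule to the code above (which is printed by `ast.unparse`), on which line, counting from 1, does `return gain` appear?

22

Transformed code:
def work(cap):
    step = 30
    if 18 <= b:
        gain = step - (11 + step)
    if step != step:
        b = 24
        b *= b == step
    b = 9 * 30
    b *= b % b
    res = [4 for cap in gain if gain < b and b <= gain]
    if res < 28 and 28 < res:
        res = step % step
        b = emit(res >= b)
    else:
        log(gain)
    b = b + 22
    step += 27
    for gain in res:
        gain *= res // gain
        step = gain
    res *= gain + b
    return gain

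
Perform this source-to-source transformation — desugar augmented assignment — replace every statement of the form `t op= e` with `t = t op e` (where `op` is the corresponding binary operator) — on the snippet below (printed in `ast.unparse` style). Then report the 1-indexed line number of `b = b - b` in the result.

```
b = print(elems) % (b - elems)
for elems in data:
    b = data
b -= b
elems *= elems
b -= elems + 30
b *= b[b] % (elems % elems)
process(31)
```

Transformed code:
b = print(elems) % (b - elems)
for elems in data:
    b = data
b = b - b
elems = elems * elems
b = b - (elems + 30)
b = b * (b[b] % (elems % elems))
process(31)

4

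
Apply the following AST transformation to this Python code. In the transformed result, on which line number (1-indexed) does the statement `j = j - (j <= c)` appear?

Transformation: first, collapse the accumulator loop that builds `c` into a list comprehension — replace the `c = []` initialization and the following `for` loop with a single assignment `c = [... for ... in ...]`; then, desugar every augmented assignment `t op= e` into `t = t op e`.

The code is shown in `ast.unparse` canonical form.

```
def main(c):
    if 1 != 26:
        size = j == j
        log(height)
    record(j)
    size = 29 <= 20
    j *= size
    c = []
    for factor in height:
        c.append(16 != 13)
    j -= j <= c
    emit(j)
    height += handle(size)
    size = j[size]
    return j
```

9

Transformed code:
def main(c):
    if 1 != 26:
        size = j == j
        log(height)
    record(j)
    size = 29 <= 20
    j = j * size
    c = [16 != 13 for factor in height]
    j = j - (j <= c)
    emit(j)
    height = height + handle(size)
    size = j[size]
    return j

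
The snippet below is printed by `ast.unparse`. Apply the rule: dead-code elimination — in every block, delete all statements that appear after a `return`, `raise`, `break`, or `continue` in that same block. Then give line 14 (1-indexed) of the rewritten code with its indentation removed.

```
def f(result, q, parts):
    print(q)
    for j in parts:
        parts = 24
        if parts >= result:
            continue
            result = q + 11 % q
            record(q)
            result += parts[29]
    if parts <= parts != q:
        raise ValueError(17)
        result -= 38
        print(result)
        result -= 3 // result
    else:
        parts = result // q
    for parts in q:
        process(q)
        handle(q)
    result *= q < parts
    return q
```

Transformed code:
def f(result, q, parts):
    print(q)
    for j in parts:
        parts = 24
        if parts >= result:
            continue
    if parts <= parts != q:
        raise ValueError(17)
    else:
        parts = result // q
    for parts in q:
        process(q)
        handle(q)
    result *= q < parts
    return q

result *= q < parts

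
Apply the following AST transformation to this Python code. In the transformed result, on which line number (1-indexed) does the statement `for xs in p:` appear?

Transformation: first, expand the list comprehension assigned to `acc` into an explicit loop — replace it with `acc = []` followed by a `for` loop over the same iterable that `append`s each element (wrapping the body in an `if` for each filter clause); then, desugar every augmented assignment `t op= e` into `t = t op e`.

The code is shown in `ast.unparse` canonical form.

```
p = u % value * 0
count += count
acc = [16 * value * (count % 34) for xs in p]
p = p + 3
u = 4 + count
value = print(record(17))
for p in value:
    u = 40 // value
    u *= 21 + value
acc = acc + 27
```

4

Transformed code:
p = u % value * 0
count = count + count
acc = []
for xs in p:
    acc.append(16 * value * (count % 34))
p = p + 3
u = 4 + count
value = print(record(17))
for p in value:
    u = 40 // value
    u = u * (21 + value)
acc = acc + 27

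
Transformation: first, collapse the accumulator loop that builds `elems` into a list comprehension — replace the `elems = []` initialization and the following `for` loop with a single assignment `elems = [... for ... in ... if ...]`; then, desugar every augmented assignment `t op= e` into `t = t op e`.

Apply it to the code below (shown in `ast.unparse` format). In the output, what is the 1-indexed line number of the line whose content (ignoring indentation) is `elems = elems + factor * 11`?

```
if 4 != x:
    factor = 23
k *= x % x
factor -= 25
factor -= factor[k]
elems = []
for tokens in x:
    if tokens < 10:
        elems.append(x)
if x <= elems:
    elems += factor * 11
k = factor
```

8

Transformed code:
if 4 != x:
    factor = 23
k = k * (x % x)
factor = factor - 25
factor = factor - factor[k]
elems = [x for tokens in x if tokens < 10]
if x <= elems:
    elems = elems + factor * 11
k = factor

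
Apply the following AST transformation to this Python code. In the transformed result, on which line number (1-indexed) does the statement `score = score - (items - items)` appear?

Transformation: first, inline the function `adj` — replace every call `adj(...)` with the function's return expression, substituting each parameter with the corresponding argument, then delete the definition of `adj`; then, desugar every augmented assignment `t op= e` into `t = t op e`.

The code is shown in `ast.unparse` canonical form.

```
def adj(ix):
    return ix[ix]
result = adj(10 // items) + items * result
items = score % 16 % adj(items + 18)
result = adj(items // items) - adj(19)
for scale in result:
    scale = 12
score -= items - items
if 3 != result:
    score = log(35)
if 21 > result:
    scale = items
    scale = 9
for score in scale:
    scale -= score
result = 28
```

Transformed code:
result = (10 // items)[10 // items] + items * result
items = score % 16 % (items + 18)[items + 18]
result = (items // items)[items // items] - 19[19]
for scale in result:
    scale = 12
score = score - (items - items)
if 3 != result:
    score = log(35)
if 21 > result:
    scale = items
    scale = 9
for score in scale:
    scale = scale - score
result = 28

6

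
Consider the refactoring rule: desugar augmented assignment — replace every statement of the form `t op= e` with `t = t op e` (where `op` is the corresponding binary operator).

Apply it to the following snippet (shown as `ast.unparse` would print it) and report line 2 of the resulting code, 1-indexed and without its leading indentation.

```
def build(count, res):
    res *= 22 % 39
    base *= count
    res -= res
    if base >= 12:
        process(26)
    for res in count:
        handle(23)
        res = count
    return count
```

Transformed code:
def build(count, res):
    res = res * (22 % 39)
    base = base * count
    res = res - res
    if base >= 12:
        process(26)
    for res in count:
        handle(23)
        res = count
    return count

res = res * (22 % 39)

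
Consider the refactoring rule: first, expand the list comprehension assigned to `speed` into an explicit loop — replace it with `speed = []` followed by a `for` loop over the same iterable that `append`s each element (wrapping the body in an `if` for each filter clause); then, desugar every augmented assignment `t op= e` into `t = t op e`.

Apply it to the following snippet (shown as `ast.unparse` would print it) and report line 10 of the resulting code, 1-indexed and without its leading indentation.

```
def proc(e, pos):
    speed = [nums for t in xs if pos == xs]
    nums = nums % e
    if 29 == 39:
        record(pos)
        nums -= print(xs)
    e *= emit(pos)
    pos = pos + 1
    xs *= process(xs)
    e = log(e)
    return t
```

Transformed code:
def proc(e, pos):
    speed = []
    for t in xs:
        if pos == xs:
            speed.append(nums)
    nums = nums % e
    if 29 == 39:
        record(pos)
        nums = nums - print(xs)
    e = e * emit(pos)
    pos = pos + 1
    xs = xs * process(xs)
    e = log(e)
    return t

e = e * emit(pos)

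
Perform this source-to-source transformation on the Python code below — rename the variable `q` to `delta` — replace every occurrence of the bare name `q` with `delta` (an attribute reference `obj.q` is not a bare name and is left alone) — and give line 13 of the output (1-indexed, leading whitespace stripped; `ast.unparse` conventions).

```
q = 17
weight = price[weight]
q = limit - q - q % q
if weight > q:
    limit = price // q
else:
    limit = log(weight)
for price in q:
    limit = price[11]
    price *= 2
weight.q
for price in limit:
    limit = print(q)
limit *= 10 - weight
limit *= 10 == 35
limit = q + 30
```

limit = print(delta)

Transformed code:
delta = 17
weight = price[weight]
delta = limit - delta - delta % delta
if weight > delta:
    limit = price // delta
else:
    limit = log(weight)
for price in delta:
    limit = price[11]
    price *= 2
weight.q
for price in limit:
    limit = print(delta)
limit *= 10 - weight
limit *= 10 == 35
limit = delta + 30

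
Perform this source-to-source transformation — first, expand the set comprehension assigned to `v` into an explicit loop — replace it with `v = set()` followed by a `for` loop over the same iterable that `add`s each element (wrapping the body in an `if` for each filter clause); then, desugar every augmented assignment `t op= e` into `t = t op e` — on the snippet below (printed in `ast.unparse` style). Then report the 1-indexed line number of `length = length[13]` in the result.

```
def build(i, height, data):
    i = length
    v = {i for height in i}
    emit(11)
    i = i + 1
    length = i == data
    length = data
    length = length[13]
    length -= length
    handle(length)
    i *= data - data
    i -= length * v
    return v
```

10

Transformed code:
def build(i, height, data):
    i = length
    v = set()
    for height in i:
        v.add(i)
    emit(11)
    i = i + 1
    length = i == data
    length = data
    length = length[13]
    length = length - length
    handle(length)
    i = i * (data - data)
    i = i - length * v
    return v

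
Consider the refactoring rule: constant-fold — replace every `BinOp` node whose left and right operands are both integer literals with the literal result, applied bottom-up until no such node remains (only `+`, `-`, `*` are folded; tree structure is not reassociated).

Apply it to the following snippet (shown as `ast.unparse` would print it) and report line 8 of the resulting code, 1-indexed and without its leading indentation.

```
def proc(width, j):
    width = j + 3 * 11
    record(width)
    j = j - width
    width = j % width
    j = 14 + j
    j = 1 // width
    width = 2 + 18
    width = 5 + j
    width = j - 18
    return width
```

width = 20

Transformed code:
def proc(width, j):
    width = j + 33
    record(width)
    j = j - width
    width = j % width
    j = 14 + j
    j = 1 // width
    width = 20
    width = 5 + j
    width = j - 18
    return width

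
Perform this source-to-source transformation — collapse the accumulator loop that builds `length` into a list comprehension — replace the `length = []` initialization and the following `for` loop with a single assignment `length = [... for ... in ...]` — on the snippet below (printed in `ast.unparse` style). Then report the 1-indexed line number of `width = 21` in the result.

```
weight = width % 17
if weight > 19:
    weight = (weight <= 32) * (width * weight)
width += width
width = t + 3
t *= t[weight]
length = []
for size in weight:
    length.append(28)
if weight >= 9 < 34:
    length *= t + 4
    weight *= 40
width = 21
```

11

Transformed code:
weight = width % 17
if weight > 19:
    weight = (weight <= 32) * (width * weight)
width += width
width = t + 3
t *= t[weight]
length = [28 for size in weight]
if weight >= 9 < 34:
    length *= t + 4
    weight *= 40
width = 21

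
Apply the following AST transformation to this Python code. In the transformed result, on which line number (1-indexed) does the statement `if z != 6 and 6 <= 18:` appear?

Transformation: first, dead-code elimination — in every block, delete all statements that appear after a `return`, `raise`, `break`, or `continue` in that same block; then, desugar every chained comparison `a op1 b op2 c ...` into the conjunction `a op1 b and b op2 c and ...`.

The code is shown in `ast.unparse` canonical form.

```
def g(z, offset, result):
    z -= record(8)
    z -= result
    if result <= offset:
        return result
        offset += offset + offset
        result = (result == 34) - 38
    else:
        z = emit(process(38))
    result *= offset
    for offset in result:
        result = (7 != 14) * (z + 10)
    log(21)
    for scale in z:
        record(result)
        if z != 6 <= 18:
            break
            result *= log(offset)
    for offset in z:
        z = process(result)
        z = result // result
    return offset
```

14

Transformed code:
def g(z, offset, result):
    z -= record(8)
    z -= result
    if result <= offset:
        return result
    else:
        z = emit(process(38))
    result *= offset
    for offset in result:
        result = (7 != 14) * (z + 10)
    log(21)
    for scale in z:
        record(result)
        if z != 6 and 6 <= 18:
            break
    for offset in z:
        z = process(result)
        z = result // result
    return offset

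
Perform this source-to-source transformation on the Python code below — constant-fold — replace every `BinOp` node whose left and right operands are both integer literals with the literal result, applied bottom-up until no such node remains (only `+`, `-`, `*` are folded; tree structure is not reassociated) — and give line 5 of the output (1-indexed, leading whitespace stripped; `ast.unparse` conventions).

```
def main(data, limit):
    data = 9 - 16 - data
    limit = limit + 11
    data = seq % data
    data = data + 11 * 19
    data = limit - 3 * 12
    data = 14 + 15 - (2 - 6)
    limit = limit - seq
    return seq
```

data = data + 209

Transformed code:
def main(data, limit):
    data = -7 - data
    limit = limit + 11
    data = seq % data
    data = data + 209
    data = limit - 36
    data = 33
    limit = limit - seq
    return seq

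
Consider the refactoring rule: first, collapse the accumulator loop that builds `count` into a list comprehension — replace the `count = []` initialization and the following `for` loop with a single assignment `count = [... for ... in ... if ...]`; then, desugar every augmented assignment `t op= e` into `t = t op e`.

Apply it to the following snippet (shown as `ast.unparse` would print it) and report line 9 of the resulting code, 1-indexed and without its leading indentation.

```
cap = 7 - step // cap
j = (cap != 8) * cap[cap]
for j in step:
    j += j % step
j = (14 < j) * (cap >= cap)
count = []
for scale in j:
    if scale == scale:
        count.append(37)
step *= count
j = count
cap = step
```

Transformed code:
cap = 7 - step // cap
j = (cap != 8) * cap[cap]
for j in step:
    j = j + j % step
j = (14 < j) * (cap >= cap)
count = [37 for scale in j if scale == scale]
step = step * count
j = count
cap = step

cap = step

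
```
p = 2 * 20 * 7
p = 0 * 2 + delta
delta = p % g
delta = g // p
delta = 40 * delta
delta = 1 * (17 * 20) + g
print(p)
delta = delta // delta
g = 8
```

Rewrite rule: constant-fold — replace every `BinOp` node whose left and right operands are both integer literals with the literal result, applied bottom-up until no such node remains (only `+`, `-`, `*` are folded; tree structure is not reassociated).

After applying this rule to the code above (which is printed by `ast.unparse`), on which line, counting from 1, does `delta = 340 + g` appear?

6

Transformed code:
p = 280
p = 0 + delta
delta = p % g
delta = g // p
delta = 40 * delta
delta = 340 + g
print(p)
delta = delta // delta
g = 8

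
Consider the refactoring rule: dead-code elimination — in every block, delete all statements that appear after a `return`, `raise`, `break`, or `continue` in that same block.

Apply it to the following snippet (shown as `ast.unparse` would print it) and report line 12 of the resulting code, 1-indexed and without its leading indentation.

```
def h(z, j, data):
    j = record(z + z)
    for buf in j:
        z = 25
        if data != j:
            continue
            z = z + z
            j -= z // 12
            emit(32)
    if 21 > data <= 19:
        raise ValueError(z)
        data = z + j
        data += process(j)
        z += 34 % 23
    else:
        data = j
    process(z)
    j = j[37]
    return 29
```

j = j[37]

Transformed code:
def h(z, j, data):
    j = record(z + z)
    for buf in j:
        z = 25
        if data != j:
            continue
    if 21 > data <= 19:
        raise ValueError(z)
    else:
        data = j
    process(z)
    j = j[37]
    return 29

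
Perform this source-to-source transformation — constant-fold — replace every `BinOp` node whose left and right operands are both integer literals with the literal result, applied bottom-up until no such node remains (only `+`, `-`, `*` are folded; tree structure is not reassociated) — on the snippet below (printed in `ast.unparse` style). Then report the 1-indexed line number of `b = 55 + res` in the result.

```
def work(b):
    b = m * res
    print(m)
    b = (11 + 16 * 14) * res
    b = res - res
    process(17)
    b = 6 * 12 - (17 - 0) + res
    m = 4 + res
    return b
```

Transformed code:
def work(b):
    b = m * res
    print(m)
    b = 235 * res
    b = res - res
    process(17)
    b = 55 + res
    m = 4 + res
    return b

7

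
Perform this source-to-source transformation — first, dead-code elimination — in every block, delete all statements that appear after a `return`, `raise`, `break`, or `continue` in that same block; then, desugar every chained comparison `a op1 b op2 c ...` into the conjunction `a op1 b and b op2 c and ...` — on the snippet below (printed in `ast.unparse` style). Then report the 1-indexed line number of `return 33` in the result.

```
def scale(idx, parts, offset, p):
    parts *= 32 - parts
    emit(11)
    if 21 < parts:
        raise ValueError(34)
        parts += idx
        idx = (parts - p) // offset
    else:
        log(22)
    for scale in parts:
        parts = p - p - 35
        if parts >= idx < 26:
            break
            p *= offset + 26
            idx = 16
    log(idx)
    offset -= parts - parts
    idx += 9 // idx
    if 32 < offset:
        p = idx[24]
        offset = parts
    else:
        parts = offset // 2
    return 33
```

Transformed code:
def scale(idx, parts, offset, p):
    parts *= 32 - parts
    emit(11)
    if 21 < parts:
        raise ValueError(34)
    else:
        log(22)
    for scale in parts:
        parts = p - p - 35
        if parts >= idx and idx < 26:
            break
    log(idx)
    offset -= parts - parts
    idx += 9 // idx
    if 32 < offset:
        p = idx[24]
        offset = parts
    else:
        parts = offset // 2
    return 33

20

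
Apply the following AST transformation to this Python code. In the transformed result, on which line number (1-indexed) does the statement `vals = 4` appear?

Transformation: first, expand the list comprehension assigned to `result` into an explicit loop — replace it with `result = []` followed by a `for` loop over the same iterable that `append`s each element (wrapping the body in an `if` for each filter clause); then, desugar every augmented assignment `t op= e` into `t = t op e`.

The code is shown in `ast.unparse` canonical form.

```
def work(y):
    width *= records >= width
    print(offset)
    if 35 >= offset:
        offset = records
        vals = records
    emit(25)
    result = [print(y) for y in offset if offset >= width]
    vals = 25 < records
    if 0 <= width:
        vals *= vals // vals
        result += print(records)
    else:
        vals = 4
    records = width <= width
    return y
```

17

Transformed code:
def work(y):
    width = width * (records >= width)
    print(offset)
    if 35 >= offset:
        offset = records
        vals = records
    emit(25)
    result = []
    for y in offset:
        if offset >= width:
            result.append(print(y))
    vals = 25 < records
    if 0 <= width:
        vals = vals * (vals // vals)
        result = result + print(records)
    else:
        vals = 4
    records = width <= width
    return y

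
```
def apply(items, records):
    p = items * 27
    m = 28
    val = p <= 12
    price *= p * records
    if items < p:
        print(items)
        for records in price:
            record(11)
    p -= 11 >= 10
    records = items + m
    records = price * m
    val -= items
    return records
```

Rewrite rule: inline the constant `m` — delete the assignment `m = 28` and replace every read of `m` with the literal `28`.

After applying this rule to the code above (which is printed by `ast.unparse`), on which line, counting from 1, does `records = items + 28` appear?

10

Transformed code:
def apply(items, records):
    p = items * 27
    val = p <= 12
    price *= p * records
    if items < p:
        print(items)
        for records in price:
            record(11)
    p -= 11 >= 10
    records = items + 28
    records = price * 28
    val -= items
    return records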